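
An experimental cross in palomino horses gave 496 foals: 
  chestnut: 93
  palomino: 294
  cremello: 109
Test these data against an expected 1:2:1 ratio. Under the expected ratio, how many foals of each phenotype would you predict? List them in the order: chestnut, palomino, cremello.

Expected counts for N = 496 under a 1:2:1 ratio (total parts = 4):
  chestnut: 496 × 1/4 = 124
  palomino: 496 × 2/4 = 248
  cremello: 496 × 1/4 = 124

124, 248, 124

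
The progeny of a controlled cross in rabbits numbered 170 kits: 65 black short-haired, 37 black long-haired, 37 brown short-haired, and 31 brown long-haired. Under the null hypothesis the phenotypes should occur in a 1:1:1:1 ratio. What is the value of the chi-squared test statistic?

The 1:1:1:1 ratio has 4 parts, so with N = 170 the expected counts are:
  black short-haired: 170 × 1/4 = 42.5
  black long-haired: 170 × 1/4 = 42.5
  brown short-haired: 170 × 1/4 = 42.5
  brown long-haired: 170 × 1/4 = 42.5
χ² = Σ (O − E)² / E
  black short-haired: (65 − 42.5)² / 42.5 = 11.9118
  black long-haired: (37 − 42.5)² / 42.5 = 0.7118
  brown short-haired: (37 − 42.5)² / 42.5 = 0.7118
  brown long-haired: (31 − 42.5)² / 42.5 = 3.1118
χ² = 11.9118 + 0.7118 + 0.7118 + 3.1118 = 16.4472 ≈ 16.447

16.447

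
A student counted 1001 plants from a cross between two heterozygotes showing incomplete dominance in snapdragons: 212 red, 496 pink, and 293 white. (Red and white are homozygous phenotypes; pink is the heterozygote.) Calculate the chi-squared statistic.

With incomplete dominance, a heterozygote × heterozygote cross gives a 1:2:1 phenotypic ratio.
Expected counts for N = 1001 under a 1:2:1 ratio (total parts = 4):
  red: 1001 × 1/4 = 250.25
  pink: 1001 × 2/4 = 500.5
  white: 1001 × 1/4 = 250.25
χ² = Σ (O − E)² / E
  red: (212 − 250.25)² / 250.25 = 5.8464
  pink: (496 − 500.5)² / 500.5 = 0.0405
  white: (293 − 250.25)² / 250.25 = 7.3029
χ² = 5.8464 + 0.0405 + 7.3029 = 13.1898 ≈ 13.190

13.190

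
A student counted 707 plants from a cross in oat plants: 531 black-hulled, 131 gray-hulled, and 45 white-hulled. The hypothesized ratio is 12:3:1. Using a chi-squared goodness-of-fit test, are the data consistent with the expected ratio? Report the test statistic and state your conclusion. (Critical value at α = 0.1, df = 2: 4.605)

0.034; consistent

Under the 12:3:1 hypothesis (Σ ratio = 16, N = 707):
  black-hulled: 707 × 12/16 = 530.25
  gray-hulled: 707 × 3/16 = 132.5625
  white-hulled: 707 × 1/16 = 44.1875
χ² = Σ (O − E)² / E
  black-hulled: (531 − 530.25)² / 530.25 = 0.0011
  gray-hulled: (131 − 132.5625)² / 132.5625 = 0.0184
  white-hulled: (45 − 44.1875)² / 44.1875 = 0.0149
χ² = 0.0011 + 0.0184 + 0.0149 = 0.0344 ≈ 0.034
Degrees of freedom = 3 − 1 = 2; critical value at α = 0.1 is 4.605.
Since 0.034 < 4.605, we fail to reject the null hypothesis — the data are consistent with the 12:3:1 ratio.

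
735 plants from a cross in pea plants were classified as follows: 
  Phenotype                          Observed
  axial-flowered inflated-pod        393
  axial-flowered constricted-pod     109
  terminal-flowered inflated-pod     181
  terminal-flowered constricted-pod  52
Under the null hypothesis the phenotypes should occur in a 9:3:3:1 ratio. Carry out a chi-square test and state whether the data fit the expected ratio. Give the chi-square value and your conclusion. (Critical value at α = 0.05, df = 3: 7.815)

Total ratio parts = 16. Expected numbers out of 735:
  axial-flowered inflated-pod: 735 × 9/16 = 413.4375
  axial-flowered constricted-pod: 735 × 3/16 = 137.8125
  terminal-flowered inflated-pod: 735 × 3/16 = 137.8125
  terminal-flowered constricted-pod: 735 × 1/16 = 45.9375
χ² = Σ (O − E)² / E
  axial-flowered inflated-pod: (393 − 413.4375)² / 413.4375 = 1.0103
  axial-flowered constricted-pod: (109 − 137.8125)² / 137.8125 = 6.0238
  terminal-flowered inflated-pod: (181 − 137.8125)² / 137.8125 = 13.5340
  terminal-flowered constricted-pod: (52 − 45.9375)² / 45.9375 = 0.8001
χ² = 1.0103 + 6.0238 + 13.5340 + 0.8001 = 21.3682 ≈ 21.368
Degrees of freedom = 4 − 1 = 3; critical value at α = 0.05 is 7.815.
Since 21.368 > 7.815, we reject the null hypothesis — the data do not fit the 9:3:3:1 ratio.

21.368; not consistent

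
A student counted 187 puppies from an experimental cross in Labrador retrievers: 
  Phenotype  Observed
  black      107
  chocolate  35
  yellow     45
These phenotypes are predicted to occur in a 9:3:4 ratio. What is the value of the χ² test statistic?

Under the 9:3:4 hypothesis (Σ ratio = 16, N = 187):
  black: 187 × 9/16 = 105.1875
  chocolate: 187 × 3/16 = 35.0625
  yellow: 187 × 4/16 = 46.75
χ² = Σ (O − E)² / E
  black: (107 − 105.1875)² / 105.1875 = 0.0312
  chocolate: (35 − 35.0625)² / 35.0625 = 0.0001
  yellow: (45 − 46.75)² / 46.75 = 0.0655
χ² = 0.0312 + 0.0001 + 0.0655 = 0.0968 ≈ 0.097

0.097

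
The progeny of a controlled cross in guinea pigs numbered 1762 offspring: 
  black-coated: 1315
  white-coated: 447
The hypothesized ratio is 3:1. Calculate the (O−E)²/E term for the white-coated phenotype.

0.096

Under the 3:1 hypothesis (Σ ratio = 4, N = 1762):
  black-coated: 1762 × 3/4 = 1321.5
  white-coated: 1762 × 1/4 = 440.5
Contribution of white-coated: (447 − 440.5)² / 440.5 = 0.0959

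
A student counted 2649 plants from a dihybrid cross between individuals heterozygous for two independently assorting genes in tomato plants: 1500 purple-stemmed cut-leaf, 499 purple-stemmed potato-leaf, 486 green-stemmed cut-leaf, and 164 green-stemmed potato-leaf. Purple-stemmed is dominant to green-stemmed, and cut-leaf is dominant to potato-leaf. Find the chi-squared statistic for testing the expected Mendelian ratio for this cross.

A dihybrid F₂ with independent assortment and complete dominance at both loci gives a 9:3:3:1 phenotypic ratio.
Expected counts for N = 2649 under a 9:3:3:1 ratio (total parts = 16):
  purple-stemmed cut-leaf: 2649 × 9/16 = 1490.0625
  purple-stemmed potato-leaf: 2649 × 3/16 = 496.6875
  green-stemmed cut-leaf: 2649 × 3/16 = 496.6875
  green-stemmed potato-leaf: 2649 × 1/16 = 165.5625
χ² = Σ (O − E)² / E
  purple-stemmed cut-leaf: (1500 − 1490.0625)² / 1490.0625 = 0.0663
  purple-stemmed potato-leaf: (499 − 496.6875)² / 496.6875 = 0.0108
  green-stemmed cut-leaf: (486 − 496.6875)² / 496.6875 = 0.2300
  green-stemmed potato-leaf: (164 − 165.5625)² / 165.5625 = 0.0147
χ² = 0.0663 + 0.0108 + 0.2300 + 0.0147 = 0.3218 ≈ 0.322

0.322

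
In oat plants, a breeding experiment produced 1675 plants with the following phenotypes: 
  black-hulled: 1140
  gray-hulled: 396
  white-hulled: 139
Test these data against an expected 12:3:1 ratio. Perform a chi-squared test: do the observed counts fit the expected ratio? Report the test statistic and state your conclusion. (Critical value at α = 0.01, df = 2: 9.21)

43.381; not consistent

The 12:3:1 ratio has 16 parts, so with N = 1675 the expected counts are:
  black-hulled: 1675 × 12/16 = 1256.25
  gray-hulled: 1675 × 3/16 = 314.0625
  white-hulled: 1675 × 1/16 = 104.6875
χ² = Σ (O − E)² / E
  black-hulled: (1140 − 1256.25)² / 1256.25 = 10.7575
  gray-hulled: (396 − 314.0625)² / 314.0625 = 21.3771
  white-hulled: (139 − 104.6875)² / 104.6875 = 11.2463
χ² = 10.7575 + 21.3771 + 11.2463 = 43.3809 ≈ 43.381
Degrees of freedom = 3 − 1 = 2; critical value at α = 0.01 is 9.21.
Since 43.381 > 9.21, we reject the null hypothesis — the data do not fit the 12:3:1 ratio.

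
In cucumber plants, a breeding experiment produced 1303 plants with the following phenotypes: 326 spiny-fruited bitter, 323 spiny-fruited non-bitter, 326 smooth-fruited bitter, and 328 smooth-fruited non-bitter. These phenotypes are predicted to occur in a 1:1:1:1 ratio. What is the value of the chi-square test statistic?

0.039

Total ratio parts = 4. Expected numbers out of 1303:
  spiny-fruited bitter: 1303 × 1/4 = 325.75
  spiny-fruited non-bitter: 1303 × 1/4 = 325.75
  smooth-fruited bitter: 1303 × 1/4 = 325.75
  smooth-fruited non-bitter: 1303 × 1/4 = 325.75
χ² = Σ (O − E)² / E
  spiny-fruited bitter: (326 − 325.75)² / 325.75 = 0.0002
  spiny-fruited non-bitter: (323 − 325.75)² / 325.75 = 0.0232
  smooth-fruited bitter: (326 − 325.75)² / 325.75 = 0.0002
  smooth-fruited non-bitter: (328 − 325.75)² / 325.75 = 0.0155
χ² = 0.0002 + 0.0232 + 0.0002 + 0.0155 = 0.0391 ≈ 0.039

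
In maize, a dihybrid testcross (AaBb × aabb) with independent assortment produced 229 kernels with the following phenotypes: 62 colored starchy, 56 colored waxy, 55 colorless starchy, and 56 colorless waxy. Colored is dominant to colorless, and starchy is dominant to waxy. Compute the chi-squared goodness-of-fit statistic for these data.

0.537

A dihybrid testcross with independent assortment gives a 1:1:1:1 ratio.
Expected counts for N = 229 under a 1:1:1:1 ratio (total parts = 4):
  colored starchy: 229 × 1/4 = 57.25
  colored waxy: 229 × 1/4 = 57.25
  colorless starchy: 229 × 1/4 = 57.25
  colorless waxy: 229 × 1/4 = 57.25
χ² = Σ (O − E)² / E
  colored starchy: (62 − 57.25)² / 57.25 = 0.3941
  colored waxy: (56 − 57.25)² / 57.25 = 0.0273
  colorless starchy: (55 − 57.25)² / 57.25 = 0.0884
  colorless waxy: (56 − 57.25)² / 57.25 = 0.0273
χ² = 0.3941 + 0.0273 + 0.0884 + 0.0273 = 0.5371 ≈ 0.537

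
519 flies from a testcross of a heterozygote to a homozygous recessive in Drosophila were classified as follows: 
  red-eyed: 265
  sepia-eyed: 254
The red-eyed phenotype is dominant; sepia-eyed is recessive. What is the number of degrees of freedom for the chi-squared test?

A testcross of a heterozygote (Aa × aa) gives a 1:1 phenotypic ratio.
A goodness-of-fit test with 2 phenotype classes has df = 2 − 1 = 1.

1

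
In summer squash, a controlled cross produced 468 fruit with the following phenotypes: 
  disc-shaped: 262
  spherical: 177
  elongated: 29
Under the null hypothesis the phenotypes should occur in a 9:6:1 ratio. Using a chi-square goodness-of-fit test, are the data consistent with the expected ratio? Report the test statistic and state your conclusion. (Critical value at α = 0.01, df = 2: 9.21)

The 9:6:1 ratio has 16 parts, so with N = 468 the expected counts are:
  disc-shaped: 468 × 9/16 = 263.25
  spherical: 468 × 6/16 = 175.5
  elongated: 468 × 1/16 = 29.25
χ² = Σ (O − E)² / E
  disc-shaped: (262 − 263.25)² / 263.25 = 0.0059
  spherical: (177 − 175.5)² / 175.5 = 0.0128
  elongated: (29 − 29.25)² / 29.25 = 0.0021
χ² = 0.0059 + 0.0128 + 0.0021 = 0.0208 ≈ 0.021
Degrees of freedom = 3 − 1 = 2; critical value at α = 0.01 is 9.21.
Since 0.021 < 9.21, we fail to reject the null hypothesis — the data are consistent with the 9:6:1 ratio.

0.021; consistent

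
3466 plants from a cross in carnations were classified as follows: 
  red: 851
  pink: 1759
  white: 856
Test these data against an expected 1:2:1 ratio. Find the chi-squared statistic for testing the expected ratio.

Under the 1:2:1 hypothesis (Σ ratio = 4, N = 3466):
  red: 3466 × 1/4 = 866.5
  pink: 3466 × 2/4 = 1733
  white: 3466 × 1/4 = 866.5
χ² = Σ (O − E)² / E
  red: (851 − 866.5)² / 866.5 = 0.2773
  pink: (1759 − 1733)² / 1733 = 0.3901
  white: (856 − 866.5)² / 866.5 = 0.1272
χ² = 0.2773 + 0.3901 + 0.1272 = 0.7946 ≈ 0.795

0.795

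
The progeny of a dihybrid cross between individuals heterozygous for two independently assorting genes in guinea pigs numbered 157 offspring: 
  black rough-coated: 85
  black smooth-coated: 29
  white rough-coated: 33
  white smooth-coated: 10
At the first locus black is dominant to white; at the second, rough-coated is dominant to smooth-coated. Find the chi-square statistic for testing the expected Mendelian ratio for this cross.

A dihybrid F₂ with independent assortment and complete dominance at both loci gives a 9:3:3:1 phenotypic ratio.
The 9:3:3:1 ratio has 16 parts, so with N = 157 the expected counts are:
  black rough-coated: 157 × 9/16 = 88.3125
  black smooth-coated: 157 × 3/16 = 29.4375
  white rough-coated: 157 × 3/16 = 29.4375
  white smooth-coated: 157 × 1/16 = 9.8125
χ² = Σ (O − E)² / E
  black rough-coated: (85 − 88.3125)² / 88.3125 = 0.1242
  black smooth-coated: (29 − 29.4375)² / 29.4375 = 0.0065
  white rough-coated: (33 − 29.4375)² / 29.4375 = 0.4311
  white smooth-coated: (10 − 9.8125)² / 9.8125 = 0.0036
χ² = 0.1242 + 0.0065 + 0.4311 + 0.0036 = 0.5654 ≈ 0.565

0.565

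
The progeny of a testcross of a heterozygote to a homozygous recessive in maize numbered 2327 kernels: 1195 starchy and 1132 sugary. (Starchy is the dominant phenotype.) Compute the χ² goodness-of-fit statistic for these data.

A testcross of a heterozygote (Aa × aa) gives a 1:1 phenotypic ratio.
The 1:1 ratio has 2 parts, so with N = 2327 the expected counts are:
  starchy: 2327 × 1/2 = 1163.5
  sugary: 2327 × 1/2 = 1163.5
χ² = Σ (O − E)² / E
  starchy: (1195 − 1163.5)² / 1163.5 = 0.8528
  sugary: (1132 − 1163.5)² / 1163.5 = 0.8528
χ² = 0.8528 + 0.8528 = 1.7056 ≈ 1.706

1.706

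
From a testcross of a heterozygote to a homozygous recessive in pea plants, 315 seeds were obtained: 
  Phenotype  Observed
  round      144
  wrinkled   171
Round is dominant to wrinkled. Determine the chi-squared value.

2.314

A testcross of a heterozygote (Aa × aa) gives a 1:1 phenotypic ratio.
The 1:1 ratio has 2 parts, so with N = 315 the expected counts are:
  round: 315 × 1/2 = 157.5
  wrinkled: 315 × 1/2 = 157.5
χ² = Σ (O − E)² / E
  round: (144 − 157.5)² / 157.5 = 1.1571
  wrinkled: (171 − 157.5)² / 157.5 = 1.1571
χ² = 1.1571 + 1.1571 = 2.3142 ≈ 2.314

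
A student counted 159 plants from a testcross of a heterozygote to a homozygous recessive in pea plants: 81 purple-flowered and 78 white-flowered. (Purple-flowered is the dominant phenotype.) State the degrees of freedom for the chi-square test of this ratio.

1

A testcross of a heterozygote (Aa × aa) gives a 1:1 phenotypic ratio.
A goodness-of-fit test with 2 phenotype classes has df = 2 − 1 = 1.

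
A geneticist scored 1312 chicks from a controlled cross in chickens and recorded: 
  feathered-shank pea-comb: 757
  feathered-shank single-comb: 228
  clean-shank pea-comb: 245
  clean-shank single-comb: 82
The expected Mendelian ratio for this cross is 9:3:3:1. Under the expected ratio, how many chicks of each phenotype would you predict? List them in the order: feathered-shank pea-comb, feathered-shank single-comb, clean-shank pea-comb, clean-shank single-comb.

Expected counts for N = 1312 under a 9:3:3:1 ratio (total parts = 16):
  feathered-shank pea-comb: 1312 × 9/16 = 738
  feathered-shank single-comb: 1312 × 3/16 = 246
  clean-shank pea-comb: 1312 × 3/16 = 246
  clean-shank single-comb: 1312 × 1/16 = 82

738, 246, 246, 82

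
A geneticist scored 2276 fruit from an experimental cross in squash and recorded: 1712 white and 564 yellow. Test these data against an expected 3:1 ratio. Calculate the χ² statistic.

0.059

Total ratio parts = 4. Expected numbers out of 2276:
  white: 2276 × 3/4 = 1707
  yellow: 2276 × 1/4 = 569
χ² = Σ (O − E)² / E
  white: (1712 − 1707)² / 1707 = 0.0146
  yellow: (564 − 569)² / 569 = 0.0439
χ² = 0.0146 + 0.0439 = 0.0585 ≈ 0.059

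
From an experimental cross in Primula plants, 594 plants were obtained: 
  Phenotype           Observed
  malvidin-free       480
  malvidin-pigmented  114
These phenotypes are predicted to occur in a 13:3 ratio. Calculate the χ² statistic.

Total ratio parts = 16. Expected numbers out of 594:
  malvidin-free: 594 × 13/16 = 482.625
  malvidin-pigmented: 594 × 3/16 = 111.375
χ² = Σ (O − E)² / E
  malvidin-free: (480 − 482.625)² / 482.625 = 0.0143
  malvidin-pigmented: (114 − 111.375)² / 111.375 = 0.0619
χ² = 0.0143 + 0.0619 = 0.0762 ≈ 0.076

0.076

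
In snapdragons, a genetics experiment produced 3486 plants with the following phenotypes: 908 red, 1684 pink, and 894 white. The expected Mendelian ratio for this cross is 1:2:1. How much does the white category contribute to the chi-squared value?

0.581

Total ratio parts = 4. Expected numbers out of 3486:
  red: 3486 × 1/4 = 871.5
  pink: 3486 × 2/4 = 1743
  white: 3486 × 1/4 = 871.5
Contribution of white: (894 − 871.5)² / 871.5 = 0.5809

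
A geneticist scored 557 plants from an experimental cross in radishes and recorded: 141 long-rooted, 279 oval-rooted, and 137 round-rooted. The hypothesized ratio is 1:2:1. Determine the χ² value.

Expected counts for N = 557 under a 1:2:1 ratio (total parts = 4):
  long-rooted: 557 × 1/4 = 139.25
  oval-rooted: 557 × 2/4 = 278.5
  round-rooted: 557 × 1/4 = 139.25
χ² = Σ (O − E)² / E
  long-rooted: (141 − 139.25)² / 139.25 = 0.0220
  oval-rooted: (279 − 278.5)² / 278.5 = 0.0009
  round-rooted: (137 − 139.25)² / 139.25 = 0.0364
χ² = 0.0220 + 0.0009 + 0.0364 = 0.0593 ≈ 0.059

0.059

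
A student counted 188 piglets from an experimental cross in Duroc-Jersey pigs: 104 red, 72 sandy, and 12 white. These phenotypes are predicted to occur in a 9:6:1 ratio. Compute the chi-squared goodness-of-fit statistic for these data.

0.066

Under the 9:6:1 hypothesis (Σ ratio = 16, N = 188):
  red: 188 × 9/16 = 105.75
  sandy: 188 × 6/16 = 70.5
  white: 188 × 1/16 = 11.75
χ² = Σ (O − E)² / E
  red: (104 − 105.75)² / 105.75 = 0.0290
  sandy: (72 − 70.5)² / 70.5 = 0.0319
  white: (12 − 11.75)² / 11.75 = 0.0053
χ² = 0.0290 + 0.0319 + 0.0053 = 0.0662 ≈ 0.066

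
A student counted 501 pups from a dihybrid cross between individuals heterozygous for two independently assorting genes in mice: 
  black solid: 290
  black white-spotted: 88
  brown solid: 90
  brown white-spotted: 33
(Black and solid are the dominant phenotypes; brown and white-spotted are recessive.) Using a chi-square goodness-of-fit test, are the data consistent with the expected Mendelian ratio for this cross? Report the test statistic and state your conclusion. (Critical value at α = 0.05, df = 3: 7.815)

0.869; consistent

A dihybrid F₂ with independent assortment and complete dominance at both loci gives a 9:3:3:1 phenotypic ratio.
Total ratio parts = 16. Expected numbers out of 501:
  black solid: 501 × 9/16 = 281.8125
  black white-spotted: 501 × 3/16 = 93.9375
  brown solid: 501 × 3/16 = 93.9375
  brown white-spotted: 501 × 1/16 = 31.3125
χ² = Σ (O − E)² / E
  black solid: (290 − 281.8125)² / 281.8125 = 0.2379
  black white-spotted: (88 − 93.9375)² / 93.9375 = 0.3753
  brown solid: (90 − 93.9375)² / 93.9375 = 0.1650
  brown white-spotted: (33 − 31.3125)² / 31.3125 = 0.0909
χ² = 0.2379 + 0.3753 + 0.1650 + 0.0909 = 0.8691 ≈ 0.869
Degrees of freedom = 4 − 1 = 3; critical value at α = 0.05 is 7.815.
Since 0.869 < 7.815, we fail to reject the null hypothesis — the data are consistent with the 9:3:3:1 ratio.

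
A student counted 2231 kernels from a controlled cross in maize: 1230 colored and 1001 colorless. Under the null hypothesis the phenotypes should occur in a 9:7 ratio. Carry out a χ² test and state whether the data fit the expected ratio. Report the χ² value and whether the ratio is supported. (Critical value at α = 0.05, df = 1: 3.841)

1.133; consistent

Under the 9:7 hypothesis (Σ ratio = 16, N = 2231):
  colored: 2231 × 9/16 = 1254.9375
  colorless: 2231 × 7/16 = 976.0625
χ² = Σ (O − E)² / E
  colored: (1230 − 1254.9375)² / 1254.9375 = 0.4955
  colorless: (1001 − 976.0625)² / 976.0625 = 0.6371
χ² = 0.4955 + 0.6371 = 1.1326 ≈ 1.133
Degrees of freedom = 2 − 1 = 1; critical value at α = 0.05 is 3.841.
Since 1.133 < 3.841, we fail to reject the null hypothesis — the data are consistent with the 9:7 ratio.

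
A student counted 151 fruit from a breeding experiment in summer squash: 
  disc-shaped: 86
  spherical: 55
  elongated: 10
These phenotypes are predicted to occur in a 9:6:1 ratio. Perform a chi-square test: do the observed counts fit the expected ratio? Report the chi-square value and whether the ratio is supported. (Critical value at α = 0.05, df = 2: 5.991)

The 9:6:1 ratio has 16 parts, so with N = 151 the expected counts are:
  disc-shaped: 151 × 9/16 = 84.9375
  spherical: 151 × 6/16 = 56.625
  elongated: 151 × 1/16 = 9.4375
χ² = Σ (O − E)² / E
  disc-shaped: (86 − 84.9375)² / 84.9375 = 0.0133
  spherical: (55 − 56.625)² / 56.625 = 0.0466
  elongated: (10 − 9.4375)² / 9.4375 = 0.0335
χ² = 0.0133 + 0.0466 + 0.0335 = 0.0934 ≈ 0.093
Degrees of freedom = 3 − 1 = 2; critical value at α = 0.05 is 5.991.
Since 0.093 < 5.991, we fail to reject the null hypothesis — the data are consistent with the 9:6:1 ratio.

0.093; consistent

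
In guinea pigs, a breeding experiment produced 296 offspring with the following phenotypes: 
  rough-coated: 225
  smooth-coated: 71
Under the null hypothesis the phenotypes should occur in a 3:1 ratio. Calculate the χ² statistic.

The 3:1 ratio has 4 parts, so with N = 296 the expected counts are:
  rough-coated: 296 × 3/4 = 222
  smooth-coated: 296 × 1/4 = 74
χ² = Σ (O − E)² / E
  rough-coated: (225 − 222)² / 222 = 0.0405
  smooth-coated: (71 − 74)² / 74 = 0.1216
χ² = 0.0405 + 0.1216 = 0.1621 ≈ 0.162

0.162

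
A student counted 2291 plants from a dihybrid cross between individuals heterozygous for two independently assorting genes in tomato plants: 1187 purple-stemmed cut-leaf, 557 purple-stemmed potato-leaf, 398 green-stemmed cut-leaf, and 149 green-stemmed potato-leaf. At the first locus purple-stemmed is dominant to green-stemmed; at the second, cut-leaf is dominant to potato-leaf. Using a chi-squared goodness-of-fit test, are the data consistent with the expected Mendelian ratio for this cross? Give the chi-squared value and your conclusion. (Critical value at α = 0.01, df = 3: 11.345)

A dihybrid F₂ with independent assortment and complete dominance at both loci gives a 9:3:3:1 phenotypic ratio.
Expected counts for N = 2291 under a 9:3:3:1 ratio (total parts = 16):
  purple-stemmed cut-leaf: 2291 × 9/16 = 1288.6875
  purple-stemmed potato-leaf: 2291 × 3/16 = 429.5625
  green-stemmed cut-leaf: 2291 × 3/16 = 429.5625
  green-stemmed potato-leaf: 2291 × 1/16 = 143.1875
χ² = Σ (O − E)² / E
  purple-stemmed cut-leaf: (1187 − 1288.6875)² / 1288.6875 = 8.0239
  purple-stemmed potato-leaf: (557 − 429.5625)² / 429.5625 = 37.8066
  green-stemmed cut-leaf: (398 − 429.5625)² / 429.5625 = 2.3191
  green-stemmed potato-leaf: (149 − 143.1875)² / 143.1875 = 0.2360
χ² = 8.0239 + 37.8066 + 2.3191 + 0.2360 = 48.3856 ≈ 48.386
Degrees of freedom = 4 − 1 = 3; critical value at α = 0.01 is 11.345.
Since 48.386 > 11.345, we reject the null hypothesis — the data do not fit the 9:3:3:1 ratio.

48.386; not consistent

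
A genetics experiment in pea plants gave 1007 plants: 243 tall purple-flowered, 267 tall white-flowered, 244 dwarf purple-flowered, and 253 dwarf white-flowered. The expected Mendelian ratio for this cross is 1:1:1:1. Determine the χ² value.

Total ratio parts = 4. Expected numbers out of 1007:
  tall purple-flowered: 1007 × 1/4 = 251.75
  tall white-flowered: 1007 × 1/4 = 251.75
  dwarf purple-flowered: 1007 × 1/4 = 251.75
  dwarf white-flowered: 1007 × 1/4 = 251.75
χ² = Σ (O − E)² / E
  tall purple-flowered: (243 − 251.75)² / 251.75 = 0.3041
  tall white-flowered: (267 − 251.75)² / 251.75 = 0.9238
  dwarf purple-flowered: (244 − 251.75)² / 251.75 = 0.2386
  dwarf white-flowered: (253 − 251.75)² / 251.75 = 0.0062
χ² = 0.3041 + 0.9238 + 0.2386 + 0.0062 = 1.4727 ≈ 1.473

1.473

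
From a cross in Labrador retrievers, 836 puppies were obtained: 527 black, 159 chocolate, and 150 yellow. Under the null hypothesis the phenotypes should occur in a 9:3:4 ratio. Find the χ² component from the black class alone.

6.849

Total ratio parts = 16. Expected numbers out of 836:
  black: 836 × 9/16 = 470.25
  chocolate: 836 × 3/16 = 156.75
  yellow: 836 × 4/16 = 209
Contribution of black: (527 − 470.25)² / 470.25 = 6.8486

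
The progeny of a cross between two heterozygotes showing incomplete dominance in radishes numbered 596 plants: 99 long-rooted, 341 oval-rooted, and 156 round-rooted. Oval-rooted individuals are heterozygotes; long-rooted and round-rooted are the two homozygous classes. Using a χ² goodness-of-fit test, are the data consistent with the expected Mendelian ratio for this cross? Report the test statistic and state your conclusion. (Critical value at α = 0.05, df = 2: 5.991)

23.312; not consistent

With incomplete dominance, a heterozygote × heterozygote cross gives a 1:2:1 phenotypic ratio.
Total ratio parts = 4. Expected numbers out of 596:
  long-rooted: 596 × 1/4 = 149
  oval-rooted: 596 × 2/4 = 298
  round-rooted: 596 × 1/4 = 149
χ² = Σ (O − E)² / E
  long-rooted: (99 − 149)² / 149 = 16.7785
  oval-rooted: (341 − 298)² / 298 = 6.2047
  round-rooted: (156 − 149)² / 149 = 0.3289
χ² = 16.7785 + 6.2047 + 0.3289 = 23.3121 ≈ 23.312
Degrees of freedom = 3 − 1 = 2; critical value at α = 0.05 is 5.991.
Since 23.312 > 5.991, we reject the null hypothesis — the data do not fit the 1:2:1 ratio.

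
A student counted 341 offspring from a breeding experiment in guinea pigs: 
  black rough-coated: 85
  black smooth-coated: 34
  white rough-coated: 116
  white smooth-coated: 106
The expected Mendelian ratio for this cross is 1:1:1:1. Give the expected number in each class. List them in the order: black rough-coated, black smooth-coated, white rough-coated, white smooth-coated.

85.25, 85.25, 85.25, 85.25

The 1:1:1:1 ratio has 4 parts, so with N = 341 the expected counts are:
  black rough-coated: 341 × 1/4 = 85.25
  black smooth-coated: 341 × 1/4 = 85.25
  white rough-coated: 341 × 1/4 = 85.25
  white smooth-coated: 341 × 1/4 = 85.25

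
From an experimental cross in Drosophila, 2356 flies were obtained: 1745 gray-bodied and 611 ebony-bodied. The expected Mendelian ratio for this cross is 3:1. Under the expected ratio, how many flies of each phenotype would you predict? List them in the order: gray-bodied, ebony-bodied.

Under the 3:1 hypothesis (Σ ratio = 4, N = 2356):
  gray-bodied: 2356 × 3/4 = 1767
  ebony-bodied: 2356 × 1/4 = 589

1767, 589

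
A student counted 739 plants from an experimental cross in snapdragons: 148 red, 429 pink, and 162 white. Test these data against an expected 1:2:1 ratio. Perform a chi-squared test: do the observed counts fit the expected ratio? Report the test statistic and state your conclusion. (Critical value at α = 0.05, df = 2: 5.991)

Expected counts for N = 739 under a 1:2:1 ratio (total parts = 4):
  red: 739 × 1/4 = 184.75
  pink: 739 × 2/4 = 369.5
  white: 739 × 1/4 = 184.75
χ² = Σ (O − E)² / E
  red: (148 − 184.75)² / 184.75 = 7.3102
  pink: (429 − 369.5)² / 369.5 = 9.5812
  white: (162 − 184.75)² / 184.75 = 2.8014
χ² = 7.3102 + 9.5812 + 2.8014 = 19.6928 ≈ 19.693
Degrees of freedom = 3 − 1 = 2; critical value at α = 0.05 is 5.991.
Since 19.693 > 5.991, we reject the null hypothesis — the data do not fit the 1:2:1 ratio.

19.693; not consistent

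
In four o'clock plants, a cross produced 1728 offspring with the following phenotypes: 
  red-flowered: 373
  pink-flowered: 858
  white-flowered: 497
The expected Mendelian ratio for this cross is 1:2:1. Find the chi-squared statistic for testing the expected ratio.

Total ratio parts = 4. Expected numbers out of 1728:
  red-flowered: 1728 × 1/4 = 432
  pink-flowered: 1728 × 2/4 = 864
  white-flowered: 1728 × 1/4 = 432
χ² = Σ (O − E)² / E
  red-flowered: (373 − 432)² / 432 = 8.0579
  pink-flowered: (858 − 864)² / 864 = 0.0417
  white-flowered: (497 − 432)² / 432 = 9.7801
χ² = 8.0579 + 0.0417 + 9.7801 = 17.8797 ≈ 17.880

17.880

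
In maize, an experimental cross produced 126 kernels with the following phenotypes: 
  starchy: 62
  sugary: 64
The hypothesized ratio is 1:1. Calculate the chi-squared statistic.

0.032

Expected counts for N = 126 under a 1:1 ratio (total parts = 2):
  starchy: 126 × 1/2 = 63
  sugary: 126 × 1/2 = 63
χ² = Σ (O − E)² / E
  starchy: (62 − 63)² / 63 = 0.0159
  sugary: (64 − 63)² / 63 = 0.0159
χ² = 0.0159 + 0.0159 = 0.0318 ≈ 0.032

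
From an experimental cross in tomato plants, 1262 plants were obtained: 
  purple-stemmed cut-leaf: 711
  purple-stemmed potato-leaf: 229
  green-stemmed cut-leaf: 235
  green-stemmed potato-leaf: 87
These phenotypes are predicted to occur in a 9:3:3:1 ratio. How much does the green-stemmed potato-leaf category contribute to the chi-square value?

Total ratio parts = 16. Expected numbers out of 1262:
  purple-stemmed cut-leaf: 1262 × 9/16 = 709.875
  purple-stemmed potato-leaf: 1262 × 3/16 = 236.625
  green-stemmed cut-leaf: 1262 × 3/16 = 236.625
  green-stemmed potato-leaf: 1262 × 1/16 = 78.875
Contribution of green-stemmed potato-leaf: (87 − 78.875)² / 78.875 = 0.8370

0.837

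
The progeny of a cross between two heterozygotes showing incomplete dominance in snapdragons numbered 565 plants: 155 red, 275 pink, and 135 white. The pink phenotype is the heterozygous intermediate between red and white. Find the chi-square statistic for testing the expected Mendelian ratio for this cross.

With incomplete dominance, a heterozygote × heterozygote cross gives a 1:2:1 phenotypic ratio.
The 1:2:1 ratio has 4 parts, so with N = 565 the expected counts are:
  red: 565 × 1/4 = 141.25
  pink: 565 × 2/4 = 282.5
  white: 565 × 1/4 = 141.25
χ² = Σ (O − E)² / E
  red: (155 − 141.25)² / 141.25 = 1.3385
  pink: (275 − 282.5)² / 282.5 = 0.1991
  white: (135 − 141.25)² / 141.25 = 0.2765
χ² = 1.3385 + 0.1991 + 0.2765 = 1.8141 ≈ 1.814

1.814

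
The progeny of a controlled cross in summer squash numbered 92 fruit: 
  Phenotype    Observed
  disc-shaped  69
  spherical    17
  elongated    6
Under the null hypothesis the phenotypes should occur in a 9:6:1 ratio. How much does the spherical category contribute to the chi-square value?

8.877

Under the 9:6:1 hypothesis (Σ ratio = 16, N = 92):
  disc-shaped: 92 × 9/16 = 51.75
  spherical: 92 × 6/16 = 34.5
  elongated: 92 × 1/16 = 5.75
Contribution of spherical: (17 − 34.5)² / 34.5 = 8.8768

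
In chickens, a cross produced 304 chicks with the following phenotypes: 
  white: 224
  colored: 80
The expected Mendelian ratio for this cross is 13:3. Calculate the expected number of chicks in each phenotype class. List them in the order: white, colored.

Total ratio parts = 16. Expected numbers out of 304:
  white: 304 × 13/16 = 247
  colored: 304 × 3/16 = 57

247, 57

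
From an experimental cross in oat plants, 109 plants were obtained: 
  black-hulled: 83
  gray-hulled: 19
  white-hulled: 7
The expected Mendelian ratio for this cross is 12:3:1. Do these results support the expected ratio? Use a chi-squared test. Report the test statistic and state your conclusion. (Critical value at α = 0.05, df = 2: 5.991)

The 12:3:1 ratio has 16 parts, so with N = 109 the expected counts are:
  black-hulled: 109 × 12/16 = 81.75
  gray-hulled: 109 × 3/16 = 20.4375
  white-hulled: 109 × 1/16 = 6.8125
χ² = Σ (O − E)² / E
  black-hulled: (83 − 81.75)² / 81.75 = 0.0191
  gray-hulled: (19 − 20.4375)² / 20.4375 = 0.1011
  white-hulled: (7 − 6.8125)² / 6.8125 = 0.0052
χ² = 0.0191 + 0.1011 + 0.0052 = 0.1254 ≈ 0.125
Degrees of freedom = 3 − 1 = 2; critical value at α = 0.05 is 5.991.
Since 0.125 < 5.991, we fail to reject the null hypothesis — the data are consistent with the 12:3:1 ratio.

0.125; consistent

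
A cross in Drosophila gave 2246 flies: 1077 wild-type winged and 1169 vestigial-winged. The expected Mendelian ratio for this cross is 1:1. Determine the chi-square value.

3.768

Expected counts for N = 2246 under a 1:1 ratio (total parts = 2):
  wild-type winged: 2246 × 1/2 = 1123
  vestigial-winged: 2246 × 1/2 = 1123
χ² = Σ (O − E)² / E
  wild-type winged: (1077 − 1123)² / 1123 = 1.8842
  vestigial-winged: (1169 − 1123)² / 1123 = 1.8842
χ² = 1.8842 + 1.8842 = 3.7684 ≈ 3.768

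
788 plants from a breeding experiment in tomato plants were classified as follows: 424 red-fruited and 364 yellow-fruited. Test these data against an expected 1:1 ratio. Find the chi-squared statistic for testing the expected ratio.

Under the 1:1 hypothesis (Σ ratio = 2, N = 788):
  red-fruited: 788 × 1/2 = 394
  yellow-fruited: 788 × 1/2 = 394
χ² = Σ (O − E)² / E
  red-fruited: (424 − 394)² / 394 = 2.2843
  yellow-fruited: (364 − 394)² / 394 = 2.2843
χ² = 2.2843 + 2.2843 = 4.5686 ≈ 4.569

4.569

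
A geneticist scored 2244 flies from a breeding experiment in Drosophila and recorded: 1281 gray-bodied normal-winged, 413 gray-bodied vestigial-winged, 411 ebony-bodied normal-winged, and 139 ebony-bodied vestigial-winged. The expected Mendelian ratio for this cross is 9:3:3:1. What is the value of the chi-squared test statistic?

0.658

Total ratio parts = 16. Expected numbers out of 2244:
  gray-bodied normal-winged: 2244 × 9/16 = 1262.25
  gray-bodied vestigial-winged: 2244 × 3/16 = 420.75
  ebony-bodied normal-winged: 2244 × 3/16 = 420.75
  ebony-bodied vestigial-winged: 2244 × 1/16 = 140.25
χ² = Σ (O − E)² / E
  gray-bodied normal-winged: (1281 − 1262.25)² / 1262.25 = 0.2785
  gray-bodied vestigial-winged: (413 − 420.75)² / 420.75 = 0.1428
  ebony-bodied normal-winged: (411 − 420.75)² / 420.75 = 0.2259
  ebony-bodied vestigial-winged: (139 − 140.25)² / 140.25 = 0.0111
χ² = 0.2785 + 0.1428 + 0.2259 + 0.0111 = 0.6583 ≈ 0.658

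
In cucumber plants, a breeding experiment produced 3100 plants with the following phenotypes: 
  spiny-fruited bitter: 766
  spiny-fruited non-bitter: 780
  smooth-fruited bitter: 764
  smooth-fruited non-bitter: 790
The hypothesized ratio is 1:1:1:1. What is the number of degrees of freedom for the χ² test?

A goodness-of-fit test with 4 phenotype classes has df = 4 − 1 = 3.

3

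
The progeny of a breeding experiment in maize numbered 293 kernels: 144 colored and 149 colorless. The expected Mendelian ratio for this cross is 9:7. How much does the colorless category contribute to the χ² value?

Total ratio parts = 16. Expected numbers out of 293:
  colored: 293 × 9/16 = 164.8125
  colorless: 293 × 7/16 = 128.1875
Contribution of colorless: (149 − 128.1875)² / 128.1875 = 3.3791

3.379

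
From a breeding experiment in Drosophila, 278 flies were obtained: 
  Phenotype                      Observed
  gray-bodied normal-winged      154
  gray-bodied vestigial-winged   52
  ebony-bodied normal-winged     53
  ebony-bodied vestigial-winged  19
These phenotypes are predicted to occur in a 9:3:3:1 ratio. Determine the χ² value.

0.203

Expected counts for N = 278 under a 9:3:3:1 ratio (total parts = 16):
  gray-bodied normal-winged: 278 × 9/16 = 156.375
  gray-bodied vestigial-winged: 278 × 3/16 = 52.125
  ebony-bodied normal-winged: 278 × 3/16 = 52.125
  ebony-bodied vestigial-winged: 278 × 1/16 = 17.375
χ² = Σ (O − E)² / E
  gray-bodied normal-winged: (154 − 156.375)² / 156.375 = 0.0361
  gray-bodied vestigial-winged: (52 − 52.125)² / 52.125 = 0.0003
  ebony-bodied normal-winged: (53 − 52.125)² / 52.125 = 0.0147
  ebony-bodied vestigial-winged: (19 − 17.375)² / 17.375 = 0.1520
χ² = 0.0361 + 0.0003 + 0.0147 + 0.1520 = 0.2031 ≈ 0.203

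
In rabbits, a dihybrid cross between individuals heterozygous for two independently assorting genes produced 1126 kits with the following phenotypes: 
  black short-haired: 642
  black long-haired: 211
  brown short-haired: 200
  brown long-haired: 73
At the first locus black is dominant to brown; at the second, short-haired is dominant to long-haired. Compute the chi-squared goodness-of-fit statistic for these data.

A dihybrid F₂ with independent assortment and complete dominance at both loci gives a 9:3:3:1 phenotypic ratio.
Under the 9:3:3:1 hypothesis (Σ ratio = 16, N = 1126):
  black short-haired: 1126 × 9/16 = 633.375
  black long-haired: 1126 × 3/16 = 211.125
  brown short-haired: 1126 × 3/16 = 211.125
  brown long-haired: 1126 × 1/16 = 70.375
χ² = Σ (O − E)² / E
  black short-haired: (642 − 633.375)² / 633.375 = 0.1175
  black long-haired: (211 − 211.125)² / 211.125 = 0.0001
  brown short-haired: (200 − 211.125)² / 211.125 = 0.5862
  brown long-haired: (73 − 70.375)² / 70.375 = 0.0979
χ² = 0.1175 + 0.0001 + 0.5862 + 0.0979 = 0.8017 ≈ 0.802

0.802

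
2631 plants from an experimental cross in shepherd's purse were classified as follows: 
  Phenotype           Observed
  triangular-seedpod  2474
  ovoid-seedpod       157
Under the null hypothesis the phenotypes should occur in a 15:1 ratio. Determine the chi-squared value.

Under the 15:1 hypothesis (Σ ratio = 16, N = 2631):
  triangular-seedpod: 2631 × 15/16 = 2466.5625
  ovoid-seedpod: 2631 × 1/16 = 164.4375
χ² = Σ (O − E)² / E
  triangular-seedpod: (2474 − 2466.5625)² / 2466.5625 = 0.0224
  ovoid-seedpod: (157 − 164.4375)² / 164.4375 = 0.3364
χ² = 0.0224 + 0.3364 = 0.3588 ≈ 0.359

0.359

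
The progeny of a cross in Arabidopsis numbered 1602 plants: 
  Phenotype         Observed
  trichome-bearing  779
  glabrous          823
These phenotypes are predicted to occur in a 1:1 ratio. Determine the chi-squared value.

1.208

Under the 1:1 hypothesis (Σ ratio = 2, N = 1602):
  trichome-bearing: 1602 × 1/2 = 801
  glabrous: 1602 × 1/2 = 801
χ² = Σ (O − E)² / E
  trichome-bearing: (779 − 801)² / 801 = 0.6042
  glabrous: (823 − 801)² / 801 = 0.6042
χ² = 0.6042 + 0.6042 = 1.2084 ≈ 1.208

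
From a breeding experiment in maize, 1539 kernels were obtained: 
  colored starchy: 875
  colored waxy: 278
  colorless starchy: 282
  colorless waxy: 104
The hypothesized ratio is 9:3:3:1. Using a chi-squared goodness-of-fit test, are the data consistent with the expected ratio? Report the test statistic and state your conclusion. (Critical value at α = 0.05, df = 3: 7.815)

1.271; consistent

The 9:3:3:1 ratio has 16 parts, so with N = 1539 the expected counts are:
  colored starchy: 1539 × 9/16 = 865.6875
  colored waxy: 1539 × 3/16 = 288.5625
  colorless starchy: 1539 × 3/16 = 288.5625
  colorless waxy: 1539 × 1/16 = 96.1875
χ² = Σ (O − E)² / E
  colored starchy: (875 − 865.6875)² / 865.6875 = 0.1002
  colored waxy: (278 − 288.5625)² / 288.5625 = 0.3866
  colorless starchy: (282 − 288.5625)² / 288.5625 = 0.1492
  colorless waxy: (104 − 96.1875)² / 96.1875 = 0.6345
χ² = 0.1002 + 0.3866 + 0.1492 + 0.6345 = 1.2705 ≈ 1.271
Degrees of freedom = 4 − 1 = 3; critical value at α = 0.05 is 7.815.
Since 1.271 < 7.815, we fail to reject the null hypothesis — the data are consistent with the 9:3:3:1 ratio.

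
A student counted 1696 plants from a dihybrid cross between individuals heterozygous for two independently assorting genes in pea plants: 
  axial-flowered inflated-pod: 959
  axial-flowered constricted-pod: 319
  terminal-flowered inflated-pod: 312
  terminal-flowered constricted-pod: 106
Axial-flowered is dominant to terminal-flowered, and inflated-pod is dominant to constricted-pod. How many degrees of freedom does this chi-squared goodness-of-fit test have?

3

A dihybrid F₂ with independent assortment and complete dominance at both loci gives a 9:3:3:1 phenotypic ratio.
A goodness-of-fit test with 4 phenotype classes has df = 4 − 1 = 3.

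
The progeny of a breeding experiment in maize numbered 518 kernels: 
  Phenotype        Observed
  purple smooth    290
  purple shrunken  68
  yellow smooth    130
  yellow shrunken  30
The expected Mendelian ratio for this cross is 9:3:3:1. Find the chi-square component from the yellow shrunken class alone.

Expected counts for N = 518 under a 9:3:3:1 ratio (total parts = 16):
  purple smooth: 518 × 9/16 = 291.375
  purple shrunken: 518 × 3/16 = 97.125
  yellow smooth: 518 × 3/16 = 97.125
  yellow shrunken: 518 × 1/16 = 32.375
Contribution of yellow shrunken: (30 − 32.375)² / 32.375 = 0.1742

0.174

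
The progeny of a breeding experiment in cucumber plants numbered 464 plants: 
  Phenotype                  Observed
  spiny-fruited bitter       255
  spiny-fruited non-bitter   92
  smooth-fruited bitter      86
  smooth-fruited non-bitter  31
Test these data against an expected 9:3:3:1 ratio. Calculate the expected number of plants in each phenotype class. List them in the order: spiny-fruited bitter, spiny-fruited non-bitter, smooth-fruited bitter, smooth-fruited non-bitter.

The 9:3:3:1 ratio has 16 parts, so with N = 464 the expected counts are:
  spiny-fruited bitter: 464 × 9/16 = 261
  spiny-fruited non-bitter: 464 × 3/16 = 87
  smooth-fruited bitter: 464 × 3/16 = 87
  smooth-fruited non-bitter: 464 × 1/16 = 29

261, 87, 87, 29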